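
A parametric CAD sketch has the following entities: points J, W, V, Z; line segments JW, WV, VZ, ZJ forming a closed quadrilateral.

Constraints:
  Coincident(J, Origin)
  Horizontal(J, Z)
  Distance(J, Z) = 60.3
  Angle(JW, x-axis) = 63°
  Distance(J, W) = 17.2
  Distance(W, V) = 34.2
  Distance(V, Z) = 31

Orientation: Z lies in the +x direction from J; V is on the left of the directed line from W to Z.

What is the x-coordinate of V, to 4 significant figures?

40.85

J is at the origin; JZ is horizontal with |JZ| = 60.3 and Z in +x, so Z = (60.3, 0). JW runs at 63.0° with |JW| = 17.2, so W = (7.809, 15.33). V is determined by |WV| = 34.2 and |VZ| = 31.0 together: it lies at the intersection of circle(W, 34.2) and circle(Z, 31.0). With |WZ| = 54.68, the foot of the radical line on WZ is 29.25 from W and the perpendicular offset is √(34.2² − 29.25²) = 17.72. Taking the left-of-WZ solution: V = (40.85, 24.14).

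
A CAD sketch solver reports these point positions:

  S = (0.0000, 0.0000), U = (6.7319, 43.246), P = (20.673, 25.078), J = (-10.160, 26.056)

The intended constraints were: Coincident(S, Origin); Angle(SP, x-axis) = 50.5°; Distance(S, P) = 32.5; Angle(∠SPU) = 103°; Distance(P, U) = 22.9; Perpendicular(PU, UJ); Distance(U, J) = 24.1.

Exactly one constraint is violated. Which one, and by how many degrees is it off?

Perpendicular(PU, UJ) — off by 8.00°.

S = (0.00, 0.00) ✓; SP at 50.50° ✓; |SP| = 32.50 ✓; ∠SPU = 103.0° ✓; |PU| = 22.90 ✓; ∠(PU, UJ) = 98.00° ✗; |UJ| = 24.10 ✓.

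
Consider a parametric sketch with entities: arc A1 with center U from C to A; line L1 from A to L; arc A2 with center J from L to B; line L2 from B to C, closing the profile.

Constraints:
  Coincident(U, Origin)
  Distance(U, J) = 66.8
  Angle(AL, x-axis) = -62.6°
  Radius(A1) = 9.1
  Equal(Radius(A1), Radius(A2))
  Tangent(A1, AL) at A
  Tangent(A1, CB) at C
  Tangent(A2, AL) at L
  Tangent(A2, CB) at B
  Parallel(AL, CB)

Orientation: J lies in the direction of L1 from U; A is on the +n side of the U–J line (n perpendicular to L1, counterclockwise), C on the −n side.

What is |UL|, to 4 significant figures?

67.42

The slot axis is L1's direction at -62.6°, so u = (cos -62.6°, sin -62.6°) = (0.4602, -0.8878) and n = (−sin -62.6°, cos -62.6°) = (0.8878, 0.4602). U is at the origin and J lies 66.8 along u from U, so J = 66.8·u = (30.74, -59.31). Tangency of A1 to both parallel lines with radius 9.1 puts A and C at U ± 9.1·n: A = (8.079, 4.188), C = (-8.079, -4.188). Equal radii place L and B the same way about J: L = J + 9.1·n = (38.82, -55.12), B = J − 9.1·n = (22.66, -63.49). Then |UL| = |L − U| = 67.42.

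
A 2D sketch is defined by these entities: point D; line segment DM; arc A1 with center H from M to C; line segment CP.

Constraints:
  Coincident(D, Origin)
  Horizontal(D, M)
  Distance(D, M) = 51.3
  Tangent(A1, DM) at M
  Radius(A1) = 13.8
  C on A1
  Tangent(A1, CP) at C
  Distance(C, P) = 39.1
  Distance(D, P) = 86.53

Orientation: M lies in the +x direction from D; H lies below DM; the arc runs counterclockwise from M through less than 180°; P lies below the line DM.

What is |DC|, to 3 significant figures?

48.1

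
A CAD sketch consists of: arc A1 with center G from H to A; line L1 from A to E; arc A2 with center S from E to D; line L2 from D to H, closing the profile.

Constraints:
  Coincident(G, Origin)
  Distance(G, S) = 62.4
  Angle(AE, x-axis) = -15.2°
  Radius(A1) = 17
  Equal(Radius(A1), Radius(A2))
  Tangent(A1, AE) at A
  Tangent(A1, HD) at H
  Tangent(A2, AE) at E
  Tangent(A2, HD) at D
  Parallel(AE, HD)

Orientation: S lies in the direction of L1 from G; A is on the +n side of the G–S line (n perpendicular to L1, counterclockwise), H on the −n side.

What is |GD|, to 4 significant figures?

64.67

Tangency of A1 to both parallel lines with radius 17.0 puts A and H at G ± 17.0·n: A = (4.457, 16.41), H = (-4.457, -16.41). Equal radii place E and D the same way about S: E = S + 17.0·n = (64.67, 0.04468), D = S − 17.0·n = (55.76, -32.77). Then |GD| = |D − G| = 64.67.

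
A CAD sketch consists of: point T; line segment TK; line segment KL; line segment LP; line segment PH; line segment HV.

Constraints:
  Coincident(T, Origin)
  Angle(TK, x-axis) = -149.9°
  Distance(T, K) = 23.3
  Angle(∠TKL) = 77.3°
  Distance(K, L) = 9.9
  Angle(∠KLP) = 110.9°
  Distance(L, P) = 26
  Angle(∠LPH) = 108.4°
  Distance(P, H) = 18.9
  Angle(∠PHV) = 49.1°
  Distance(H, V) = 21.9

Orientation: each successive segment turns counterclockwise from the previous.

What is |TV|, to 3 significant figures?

8.36

∠LPH = 108.4° gives PH at 93.5° from the x-axis; with |PH| = 18.9, H = (9.54, 9.61). ∠PHV = 49.1° gives HV at -136° from the x-axis; with |HV| = 21.9, V = (-6.11, -5.71). Then |TV| = |V − T| = 8.36.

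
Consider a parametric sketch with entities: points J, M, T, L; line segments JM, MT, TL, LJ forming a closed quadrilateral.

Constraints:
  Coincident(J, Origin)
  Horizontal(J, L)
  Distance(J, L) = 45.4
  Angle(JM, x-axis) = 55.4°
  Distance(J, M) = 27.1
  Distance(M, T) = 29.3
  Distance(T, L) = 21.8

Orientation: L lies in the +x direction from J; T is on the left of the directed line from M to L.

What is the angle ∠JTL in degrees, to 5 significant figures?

65.888°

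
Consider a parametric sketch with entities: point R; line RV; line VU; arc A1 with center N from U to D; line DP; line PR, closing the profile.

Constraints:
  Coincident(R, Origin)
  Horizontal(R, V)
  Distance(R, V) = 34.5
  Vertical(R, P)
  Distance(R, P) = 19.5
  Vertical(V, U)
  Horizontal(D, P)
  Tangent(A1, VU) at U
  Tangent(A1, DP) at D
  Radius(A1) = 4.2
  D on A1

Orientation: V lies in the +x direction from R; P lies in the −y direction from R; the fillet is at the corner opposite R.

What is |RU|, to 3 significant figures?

37.7

The virtual corner opposite R is at (34.5, -19.5). The tangent condition forces NU to be normal to VU and A1 meets DP tangentially, so ND is at right angles to DP, with radius 4.2, so the center N sits 4.2 in from both sides at N = (30.3, -15.3). That places the tangent points at U = (34.5, -15.3) on VU and D = (30.3, -19.5) on DP. Then |RU| = |U − R| = 37.7.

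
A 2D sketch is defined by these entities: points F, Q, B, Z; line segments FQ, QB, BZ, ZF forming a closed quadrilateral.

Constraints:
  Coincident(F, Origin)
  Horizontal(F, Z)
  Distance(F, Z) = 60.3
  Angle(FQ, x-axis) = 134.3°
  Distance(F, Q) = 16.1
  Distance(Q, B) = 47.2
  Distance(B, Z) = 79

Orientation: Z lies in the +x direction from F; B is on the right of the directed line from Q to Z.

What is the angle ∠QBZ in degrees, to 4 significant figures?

64.44°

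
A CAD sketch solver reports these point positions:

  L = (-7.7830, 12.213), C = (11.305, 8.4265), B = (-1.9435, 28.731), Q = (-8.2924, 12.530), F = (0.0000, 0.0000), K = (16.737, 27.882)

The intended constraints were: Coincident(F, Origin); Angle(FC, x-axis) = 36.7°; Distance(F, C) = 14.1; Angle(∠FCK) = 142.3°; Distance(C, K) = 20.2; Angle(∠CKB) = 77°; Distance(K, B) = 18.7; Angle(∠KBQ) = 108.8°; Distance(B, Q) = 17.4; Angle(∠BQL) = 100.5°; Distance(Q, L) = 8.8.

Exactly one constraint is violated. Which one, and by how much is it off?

Distance(Q, L) = 8.8 — off by 8.20.

F = (0.00, 0.00) ✓; FC at 36.70° ✓; |FC| = 14.10 ✓; ∠FCK = 142.3° ✓; |CK| = 20.20 ✓; ∠CKB = 77.00° ✓; |KB| = 18.70 ✓; ∠KBQ = 108.8° ✓; |BQ| = 17.40 ✓; ∠BQL = 100.5° ✓; |QL| = 0.6000 ✗.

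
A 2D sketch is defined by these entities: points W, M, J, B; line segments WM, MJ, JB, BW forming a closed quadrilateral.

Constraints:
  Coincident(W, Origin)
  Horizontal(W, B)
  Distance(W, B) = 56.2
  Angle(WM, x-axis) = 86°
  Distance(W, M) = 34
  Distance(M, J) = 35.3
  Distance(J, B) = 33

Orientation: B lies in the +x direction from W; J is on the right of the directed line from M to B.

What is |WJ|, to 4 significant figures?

24.41

Checks: |MJ| = 35.30 ✓; |JB| = 33.00 ✓.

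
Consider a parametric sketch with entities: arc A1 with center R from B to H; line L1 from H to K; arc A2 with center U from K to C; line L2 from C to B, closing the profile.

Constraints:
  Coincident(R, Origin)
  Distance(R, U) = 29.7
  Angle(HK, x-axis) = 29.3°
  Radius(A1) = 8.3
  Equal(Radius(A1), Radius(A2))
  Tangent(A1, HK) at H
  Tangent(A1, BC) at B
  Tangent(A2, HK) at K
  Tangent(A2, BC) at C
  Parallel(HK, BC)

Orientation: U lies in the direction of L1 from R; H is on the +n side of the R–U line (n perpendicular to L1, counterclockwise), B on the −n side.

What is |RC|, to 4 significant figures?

30.84

The slot axis is L1's direction at 29.3°, so u = (cos 29.3°, sin 29.3°) = (0.8721, 0.4894) and n = (−sin 29.3°, cos 29.3°) = (-0.4894, 0.8721). R is at the origin and U lies 29.7 along u from R, so U = 29.7·u = (25.90, 14.53). Tangency of A1 to both parallel lines with radius 8.3 puts H and B at R ± 8.3·n: H = (-4.062, 7.238), B = (4.062, -7.238). Equal radii place K and C the same way about U: K = U + 8.3·n = (21.84, 21.77), C = U − 8.3·n = (29.96, 7.296). Then |RC| = |C − R| = 30.84.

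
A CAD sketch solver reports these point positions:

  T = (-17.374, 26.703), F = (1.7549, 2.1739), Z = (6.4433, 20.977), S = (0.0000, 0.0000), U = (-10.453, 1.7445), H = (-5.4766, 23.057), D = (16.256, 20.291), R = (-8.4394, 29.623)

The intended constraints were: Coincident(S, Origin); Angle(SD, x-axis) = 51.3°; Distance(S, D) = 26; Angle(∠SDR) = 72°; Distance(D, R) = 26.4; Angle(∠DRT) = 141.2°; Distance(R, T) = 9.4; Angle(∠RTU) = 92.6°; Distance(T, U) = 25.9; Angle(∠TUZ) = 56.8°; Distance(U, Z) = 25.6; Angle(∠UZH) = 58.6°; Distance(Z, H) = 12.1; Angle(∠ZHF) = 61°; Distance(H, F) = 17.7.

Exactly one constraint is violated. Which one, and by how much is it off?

Distance(H, F) = 17.7 — off by 4.40.

S = (0.00, 0.00) ✓; SD at 51.30° ✓; |SD| = 26.00 ✓; ∠SDR = 72.00° ✓; |DR| = 26.40 ✓; ∠DRT = 141.2° ✓; |RT| = 9.400 ✓; ∠RTU = 92.60° ✓; |TU| = 25.90 ✓; ∠TUZ = 56.80° ✓; |UZ| = 25.60 ✓; ∠UZH = 58.60° ✓; |ZH| = 12.10 ✓; ∠ZHF = 61.00° ✓; |HF| = 22.10 ✗.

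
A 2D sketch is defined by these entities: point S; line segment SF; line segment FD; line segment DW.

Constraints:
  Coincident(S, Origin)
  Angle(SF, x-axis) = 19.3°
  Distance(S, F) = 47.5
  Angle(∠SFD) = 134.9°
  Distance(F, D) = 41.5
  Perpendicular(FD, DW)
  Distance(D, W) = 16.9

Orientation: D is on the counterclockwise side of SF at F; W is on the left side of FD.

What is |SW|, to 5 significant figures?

76.875

∠SFD = 134.9°, so FD runs at 19.3° + (180° − 134.9°) = 64.400° from the x-axis; with |FD| = 41.5, D = F + 41.5·(cos 64.400°, sin 64.400°) = (62.762, 53.125). The perpendicularity gives DW at right angles to FD; with |DW| = 16.9 on the left of FD, W = D + 16.9·(-0.90183, 0.43209) = (47.521, 60.428). Then |SW| = |W − S| = 76.875.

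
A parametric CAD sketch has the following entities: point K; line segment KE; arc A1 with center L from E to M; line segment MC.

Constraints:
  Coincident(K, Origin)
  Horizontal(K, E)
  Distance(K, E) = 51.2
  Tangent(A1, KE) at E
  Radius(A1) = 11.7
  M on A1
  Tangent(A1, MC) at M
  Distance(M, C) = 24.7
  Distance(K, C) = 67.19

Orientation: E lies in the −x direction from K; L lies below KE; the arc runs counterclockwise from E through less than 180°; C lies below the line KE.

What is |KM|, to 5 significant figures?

64.187

K is at the origin; KE is horizontal with |KE| = 51.2 and E on the −x side, so E = (-51.200, 0.0000). The tangent condition forces LE to be normal to KE, so L = E + (0, -11.7) = (-51.200, -11.700). Since LM ⟂ MC (tangency), |LC| = √(11.7² + 24.7²) = 27.331 regardless of where M sits on A1. So C lies on both circle(K, 67.19) and circle(L, 27.331); the below-KE intersection is C = (-54.866, -38.784). M is the foot of the tangent from C: M = (-62.350, -15.245).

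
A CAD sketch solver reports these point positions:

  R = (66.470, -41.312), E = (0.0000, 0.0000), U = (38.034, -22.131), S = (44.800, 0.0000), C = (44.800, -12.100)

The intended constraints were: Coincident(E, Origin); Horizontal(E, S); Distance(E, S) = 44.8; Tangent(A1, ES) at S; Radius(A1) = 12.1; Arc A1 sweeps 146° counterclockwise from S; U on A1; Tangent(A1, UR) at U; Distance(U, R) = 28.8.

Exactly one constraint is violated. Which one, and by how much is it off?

Distance(U, R) = 28.8 — off by 5.50.

E = (0.00, 0.00) ✓; E.y = 0.00, S.y = 0.00 ✓; |ES| = 44.80 ✓; ∠(CS, SE) = 90.00° ✓; |CS| = 12.10 ✓; bearing(C→U) − bearing(C→S) = 146.0° ✓; |CU| = 12.10 ✓; ∠(CU, UR) = 90.00° ✓; |UR| = 34.30 ✗.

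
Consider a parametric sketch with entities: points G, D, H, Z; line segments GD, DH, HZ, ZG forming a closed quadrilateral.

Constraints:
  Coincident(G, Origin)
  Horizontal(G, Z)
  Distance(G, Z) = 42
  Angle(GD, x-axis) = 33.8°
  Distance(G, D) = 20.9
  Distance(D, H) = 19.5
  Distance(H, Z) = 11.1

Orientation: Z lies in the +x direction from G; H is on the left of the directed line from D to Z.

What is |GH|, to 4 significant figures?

38.06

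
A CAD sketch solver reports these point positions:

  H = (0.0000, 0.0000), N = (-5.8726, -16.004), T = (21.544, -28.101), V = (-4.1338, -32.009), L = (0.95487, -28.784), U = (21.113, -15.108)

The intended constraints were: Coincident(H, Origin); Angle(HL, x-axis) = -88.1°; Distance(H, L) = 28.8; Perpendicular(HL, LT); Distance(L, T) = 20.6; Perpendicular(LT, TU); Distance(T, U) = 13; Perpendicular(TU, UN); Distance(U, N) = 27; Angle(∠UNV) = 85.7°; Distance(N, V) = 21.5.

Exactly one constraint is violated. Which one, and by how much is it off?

Distance(N, V) = 21.5 — off by 5.40.

H = (0.00, 0.00) ✓; HL at -88.10° ✓; |HL| = 28.80 ✓; ∠(HL, LT) = 90.00° ✓; |LT| = 20.60 ✓; ∠(LT, TU) = 90.00° ✓; |TU| = 13.00 ✓; ∠(TU, UN) = 90.00° ✓; |UN| = 27.00 ✓; ∠UNV = 85.70° ✓; |NV| = 16.10 ✗.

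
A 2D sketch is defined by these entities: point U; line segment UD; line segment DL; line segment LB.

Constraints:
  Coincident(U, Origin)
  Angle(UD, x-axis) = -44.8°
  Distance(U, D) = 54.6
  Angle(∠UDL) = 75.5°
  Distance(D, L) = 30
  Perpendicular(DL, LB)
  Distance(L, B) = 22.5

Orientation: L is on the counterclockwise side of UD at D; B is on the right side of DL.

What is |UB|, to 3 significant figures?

77.1

∠UDL = 75.5°, so DL runs at -44.8° + (180° − 75.5°) = 59.7° from the x-axis; with |DL| = 30.0, L = D + 30.0·(cos 59.7°, sin 59.7°) = (53.9, -12.6). The perpendicularity gives LB at right angles to DL; with |LB| = 22.5 on the right of DL, B = L + 22.5·(0.863, -0.505) = (73.3, -23.9). Then |UB| = |B − U| = 77.1.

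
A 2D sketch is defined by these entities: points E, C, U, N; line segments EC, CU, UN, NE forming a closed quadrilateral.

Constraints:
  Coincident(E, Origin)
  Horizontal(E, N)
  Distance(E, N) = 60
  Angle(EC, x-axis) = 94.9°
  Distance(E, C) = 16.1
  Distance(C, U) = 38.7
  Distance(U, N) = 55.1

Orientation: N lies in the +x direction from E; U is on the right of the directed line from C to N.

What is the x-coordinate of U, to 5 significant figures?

9.1426

Checks: |CU| = 38.70 ✓; |UN| = 55.10 ✓.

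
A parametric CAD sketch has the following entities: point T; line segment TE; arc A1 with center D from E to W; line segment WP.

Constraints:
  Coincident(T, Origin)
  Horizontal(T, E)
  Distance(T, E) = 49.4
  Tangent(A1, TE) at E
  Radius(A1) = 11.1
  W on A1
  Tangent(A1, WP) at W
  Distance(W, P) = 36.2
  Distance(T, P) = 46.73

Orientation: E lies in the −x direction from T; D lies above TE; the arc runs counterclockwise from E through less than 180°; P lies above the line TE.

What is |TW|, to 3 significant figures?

39.8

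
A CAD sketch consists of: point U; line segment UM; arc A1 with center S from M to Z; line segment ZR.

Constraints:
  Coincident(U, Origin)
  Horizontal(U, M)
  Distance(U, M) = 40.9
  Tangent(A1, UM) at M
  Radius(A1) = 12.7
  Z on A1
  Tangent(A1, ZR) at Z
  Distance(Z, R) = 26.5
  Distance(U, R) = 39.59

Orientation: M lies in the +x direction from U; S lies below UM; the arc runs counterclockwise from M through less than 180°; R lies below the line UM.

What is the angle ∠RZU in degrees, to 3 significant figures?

88.5°

Checks: |SM| = 12.70 ✓; |SZ| = 12.70 ✓; ∠(SZ, ZR) = 90.00° ✓; |ZR| = 26.50 ✓; |UR| = 39.59 ✓.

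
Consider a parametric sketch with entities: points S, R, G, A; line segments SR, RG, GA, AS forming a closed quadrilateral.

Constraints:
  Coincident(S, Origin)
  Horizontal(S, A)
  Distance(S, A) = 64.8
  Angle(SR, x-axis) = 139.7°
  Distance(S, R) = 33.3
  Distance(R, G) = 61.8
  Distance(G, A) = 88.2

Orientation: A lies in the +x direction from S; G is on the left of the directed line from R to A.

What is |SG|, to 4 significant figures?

71.72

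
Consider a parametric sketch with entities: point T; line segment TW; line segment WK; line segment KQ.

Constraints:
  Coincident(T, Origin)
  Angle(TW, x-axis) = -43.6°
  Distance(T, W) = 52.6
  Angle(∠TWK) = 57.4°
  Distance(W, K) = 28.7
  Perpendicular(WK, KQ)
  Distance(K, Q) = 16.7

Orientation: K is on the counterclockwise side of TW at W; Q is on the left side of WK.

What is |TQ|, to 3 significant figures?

27.6

T is at the origin; TW runs at -43.6° with length 52.6, so W = 52.6·(cos -43.6°, sin -43.6°) = (38.1, -36.3). ∠TWK = 57.4°, so WK runs at -43.6° + (180° − 57.4°) = 79.0° from the x-axis; with |WK| = 28.7, K = W + 28.7·(cos 79.0°, sin 79.0°) = (43.6, -8.10). The perpendicularity gives KQ at right angles to WK; with |KQ| = 16.7 on the left of WK, Q = K + 16.7·(-0.982, 0.191) = (27.2, -4.91). Then |TQ| = |Q − T| = 27.6.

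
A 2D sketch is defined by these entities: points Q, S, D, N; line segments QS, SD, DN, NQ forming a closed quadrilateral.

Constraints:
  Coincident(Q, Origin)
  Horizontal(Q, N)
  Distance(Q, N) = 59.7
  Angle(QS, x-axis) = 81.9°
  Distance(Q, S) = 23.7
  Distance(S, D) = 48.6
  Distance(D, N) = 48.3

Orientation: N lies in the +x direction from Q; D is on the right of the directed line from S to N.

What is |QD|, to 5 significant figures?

28.843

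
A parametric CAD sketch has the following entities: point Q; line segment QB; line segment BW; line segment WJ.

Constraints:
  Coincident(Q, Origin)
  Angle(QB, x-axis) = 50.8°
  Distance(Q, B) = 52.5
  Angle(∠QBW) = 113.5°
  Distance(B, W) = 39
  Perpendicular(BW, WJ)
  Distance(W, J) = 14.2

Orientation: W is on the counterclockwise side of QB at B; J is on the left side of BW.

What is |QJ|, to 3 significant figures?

68.9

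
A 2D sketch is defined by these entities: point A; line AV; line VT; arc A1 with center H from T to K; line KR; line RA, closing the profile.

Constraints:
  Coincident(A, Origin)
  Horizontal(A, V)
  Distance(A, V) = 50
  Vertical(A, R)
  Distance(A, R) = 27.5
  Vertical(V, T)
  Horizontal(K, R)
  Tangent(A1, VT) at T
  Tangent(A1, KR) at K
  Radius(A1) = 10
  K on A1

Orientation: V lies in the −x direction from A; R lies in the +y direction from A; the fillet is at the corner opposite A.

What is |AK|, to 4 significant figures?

48.54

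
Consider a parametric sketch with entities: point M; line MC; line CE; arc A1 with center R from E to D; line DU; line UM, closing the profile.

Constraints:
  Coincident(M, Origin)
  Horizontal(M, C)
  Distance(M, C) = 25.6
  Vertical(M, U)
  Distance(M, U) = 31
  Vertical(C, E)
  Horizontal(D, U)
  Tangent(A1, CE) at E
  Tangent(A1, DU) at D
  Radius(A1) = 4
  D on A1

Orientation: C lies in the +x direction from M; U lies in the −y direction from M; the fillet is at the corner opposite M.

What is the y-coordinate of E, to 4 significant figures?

-27.00

M is at the origin; MC is horizontal with |MC| = 25.6 and C on the +x side, so C = (25.60, 0.000). M and U share the same x with |MU| = 31.0 and U on the −y side, so U = (0.000, -31.00). The virtual corner opposite M is at (25.60, -31.00). The tangent condition forces RE to be normal to CE and tangency of A1 to DU means the radius RD is perpendicular to DU, with radius 4.0, so the center R sits 4.0 in from both sides at R = (21.60, -27.00). That places the tangent points at E = (25.60, -27.00) on CE and D = (21.60, -31.00) on DU. So E.y = -27.00.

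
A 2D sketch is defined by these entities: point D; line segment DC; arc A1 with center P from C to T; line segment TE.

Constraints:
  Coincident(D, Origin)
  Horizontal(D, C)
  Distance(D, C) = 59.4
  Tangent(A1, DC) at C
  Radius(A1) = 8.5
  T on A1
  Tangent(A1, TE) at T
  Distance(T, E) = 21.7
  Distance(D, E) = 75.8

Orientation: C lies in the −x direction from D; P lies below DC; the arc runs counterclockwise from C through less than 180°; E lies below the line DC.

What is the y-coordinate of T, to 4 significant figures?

-7.699

Checks: ∠(PC, CD) = 90.00° ✓; |PT| = 8.500 ✓; ∠(PT, TE) = 90.00° ✓; |TE| = 21.70 ✓; |DE| = 75.80 ✓.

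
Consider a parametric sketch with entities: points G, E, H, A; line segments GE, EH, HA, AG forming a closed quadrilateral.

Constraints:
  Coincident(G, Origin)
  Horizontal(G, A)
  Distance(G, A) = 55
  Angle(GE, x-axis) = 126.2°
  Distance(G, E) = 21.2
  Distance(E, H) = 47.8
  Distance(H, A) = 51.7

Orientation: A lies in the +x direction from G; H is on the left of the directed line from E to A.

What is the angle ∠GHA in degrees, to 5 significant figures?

64.455°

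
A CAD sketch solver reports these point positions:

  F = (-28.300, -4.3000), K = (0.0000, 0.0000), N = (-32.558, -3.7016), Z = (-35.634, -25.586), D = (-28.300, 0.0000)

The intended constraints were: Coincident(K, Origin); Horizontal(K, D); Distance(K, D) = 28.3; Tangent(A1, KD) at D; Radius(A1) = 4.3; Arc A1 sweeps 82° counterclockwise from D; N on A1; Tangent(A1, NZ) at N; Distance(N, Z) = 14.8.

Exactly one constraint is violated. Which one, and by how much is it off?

Distance(N, Z) = 14.8 — off by 7.30.

K = (0.00, 0.00) ✓; K.y = 0.00, D.y = 0.00 ✓; |KD| = 28.30 ✓; ∠(FD, DK) = 90.00° ✓; |FD| = 4.300 ✓; bearing(F→N) − bearing(F→D) = 82.00° ✓; |FN| = 4.300 ✓; ∠(FN, NZ) = 90.00° ✓; |NZ| = 22.10 ✗.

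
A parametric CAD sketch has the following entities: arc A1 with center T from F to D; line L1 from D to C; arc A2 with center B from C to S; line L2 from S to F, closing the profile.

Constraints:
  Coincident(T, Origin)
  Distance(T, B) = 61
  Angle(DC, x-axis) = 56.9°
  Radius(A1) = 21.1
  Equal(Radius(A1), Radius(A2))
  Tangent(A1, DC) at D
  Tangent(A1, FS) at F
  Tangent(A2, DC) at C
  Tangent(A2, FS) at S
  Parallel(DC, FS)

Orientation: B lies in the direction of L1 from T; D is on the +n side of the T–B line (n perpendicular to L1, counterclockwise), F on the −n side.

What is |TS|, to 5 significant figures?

64.546

The slot axis is L1's direction at 56.9°, so u = (cos 56.9°, sin 56.9°) = (0.54610, 0.83772) and n = (−sin 56.9°, cos 56.9°) = (-0.83772, 0.54610). T is at the origin and B lies 61.0 along u from T, so B = 61.0·u = (33.312, 51.101). Tangency of A1 to both parallel lines with radius 21.1 puts D and F at T ± 21.1·n: D = (-17.676, 11.523), F = (17.676, -11.523). Equal radii place C and S the same way about B: C = B + 21.1·n = (15.636, 62.624), S = B − 21.1·n = (50.988, 39.578). Then |TS| = |S − T| = 64.546.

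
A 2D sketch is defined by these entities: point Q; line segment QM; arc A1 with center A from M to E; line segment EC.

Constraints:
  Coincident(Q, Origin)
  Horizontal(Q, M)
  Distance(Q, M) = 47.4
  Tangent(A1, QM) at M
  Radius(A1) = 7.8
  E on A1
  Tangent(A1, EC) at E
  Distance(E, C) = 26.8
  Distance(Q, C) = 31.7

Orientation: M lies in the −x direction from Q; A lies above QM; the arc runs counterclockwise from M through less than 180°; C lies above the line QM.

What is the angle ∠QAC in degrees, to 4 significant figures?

39.08°

Q is at the origin; QM is horizontal with |QM| = 47.4 and M on the −x side, so M = (-47.40, 0.000). The tangent condition forces AM to be normal to QM, so A = M + (0, 7.8) = (-47.40, 7.800). Since AE ⟂ EC (tangency), |AC| = √(7.8² + 26.8²) = 27.91 regardless of where E sits on A1. So C lies on both circle(Q, 31.7) and circle(A, 27.91); the above-QM intersection is C = (-23.16, 21.64). E is the foot of the tangent from C: E = (-41.79, 2.378).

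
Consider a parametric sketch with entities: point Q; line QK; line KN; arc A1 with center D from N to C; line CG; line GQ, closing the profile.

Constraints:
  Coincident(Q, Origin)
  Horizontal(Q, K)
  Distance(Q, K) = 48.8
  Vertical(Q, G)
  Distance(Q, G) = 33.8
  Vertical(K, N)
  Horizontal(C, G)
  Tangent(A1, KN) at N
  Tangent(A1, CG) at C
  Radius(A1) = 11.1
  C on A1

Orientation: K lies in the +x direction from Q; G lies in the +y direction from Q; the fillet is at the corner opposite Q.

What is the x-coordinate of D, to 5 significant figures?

37.700

Q is at the origin; QK is horizontal with |QK| = 48.8 and K on the +x side, so K = (48.800, 0.0000). Q and G share the same x with |QG| = 33.8 and G on the +y side, so G = (0.0000, 33.800). The virtual corner opposite Q is at (48.800, 33.800). Since A1 is tangent to KN there, DN ⟂ KN and the tangent condition forces DC to be normal to CG, with radius 11.1, so the center D sits 11.1 in from both sides at D = (37.700, 22.700). So D.x = 37.700.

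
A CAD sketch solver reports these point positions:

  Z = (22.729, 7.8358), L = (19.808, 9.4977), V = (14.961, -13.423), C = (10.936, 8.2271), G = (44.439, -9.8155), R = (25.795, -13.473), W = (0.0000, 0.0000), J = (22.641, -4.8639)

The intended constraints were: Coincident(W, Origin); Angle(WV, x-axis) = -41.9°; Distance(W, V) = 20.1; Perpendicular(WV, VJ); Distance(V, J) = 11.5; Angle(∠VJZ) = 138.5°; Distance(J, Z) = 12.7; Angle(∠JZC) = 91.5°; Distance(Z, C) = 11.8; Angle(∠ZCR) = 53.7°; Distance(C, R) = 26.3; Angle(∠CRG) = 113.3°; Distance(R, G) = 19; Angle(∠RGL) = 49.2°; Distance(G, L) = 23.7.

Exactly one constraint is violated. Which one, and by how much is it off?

Distance(G, L) = 23.7 — off by 7.60.

W = (0.00, 0.00) ✓; WV at -41.90° ✓; |WV| = 20.10 ✓; ∠(WV, VJ) = 90.00° ✓; |VJ| = 11.50 ✓; ∠VJZ = 138.5° ✓; |JZ| = 12.70 ✓; ∠JZC = 91.50° ✓; |ZC| = 11.80 ✓; ∠ZCR = 53.70° ✓; |CR| = 26.30 ✓; ∠CRG = 113.3° ✓; |RG| = 19.00 ✓; ∠RGL = 49.20° ✓; |GL| = 31.30 ✗.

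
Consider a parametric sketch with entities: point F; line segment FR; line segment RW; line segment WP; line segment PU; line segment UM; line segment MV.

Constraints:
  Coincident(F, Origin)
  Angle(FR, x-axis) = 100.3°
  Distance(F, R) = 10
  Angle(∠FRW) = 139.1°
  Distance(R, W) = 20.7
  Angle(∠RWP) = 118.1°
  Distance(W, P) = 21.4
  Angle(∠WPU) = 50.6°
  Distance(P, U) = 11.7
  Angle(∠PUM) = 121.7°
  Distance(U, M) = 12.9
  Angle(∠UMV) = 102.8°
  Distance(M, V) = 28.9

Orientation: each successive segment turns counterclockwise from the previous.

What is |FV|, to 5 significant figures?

49.866

F is at the origin; FR runs at 100.3° with length 10.0, so R = (-1.7880, 9.8389). ∠FRW = 139.1° gives RW at 141.20° from the x-axis; with |RW| = 20.7, W = (-17.920, 22.810). ∠RWP = 118.1° gives WP at -156.90° from the x-axis; with |WP| = 21.4, P = (-37.604, 14.414). ∠WPU = 50.6° gives PU at -27.500° from the x-axis; with |PU| = 11.7, U = (-27.226, 9.0111). ∠PUM = 121.7° gives UM at 30.800° from the x-axis; with |UM| = 12.9, M = (-16.146, 15.616). ∠UMV = 102.8° gives MV at 108.00° from the x-axis; with |MV| = 28.9, V = (-25.076, 43.102). Then |FV| = |V − F| = 49.866.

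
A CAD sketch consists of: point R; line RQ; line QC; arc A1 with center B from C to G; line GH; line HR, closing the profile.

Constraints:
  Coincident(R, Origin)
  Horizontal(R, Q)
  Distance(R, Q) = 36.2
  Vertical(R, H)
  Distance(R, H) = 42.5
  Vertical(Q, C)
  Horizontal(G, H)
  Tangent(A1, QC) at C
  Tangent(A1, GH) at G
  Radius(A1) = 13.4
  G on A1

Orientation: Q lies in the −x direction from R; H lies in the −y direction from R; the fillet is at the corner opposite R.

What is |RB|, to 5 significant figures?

36.968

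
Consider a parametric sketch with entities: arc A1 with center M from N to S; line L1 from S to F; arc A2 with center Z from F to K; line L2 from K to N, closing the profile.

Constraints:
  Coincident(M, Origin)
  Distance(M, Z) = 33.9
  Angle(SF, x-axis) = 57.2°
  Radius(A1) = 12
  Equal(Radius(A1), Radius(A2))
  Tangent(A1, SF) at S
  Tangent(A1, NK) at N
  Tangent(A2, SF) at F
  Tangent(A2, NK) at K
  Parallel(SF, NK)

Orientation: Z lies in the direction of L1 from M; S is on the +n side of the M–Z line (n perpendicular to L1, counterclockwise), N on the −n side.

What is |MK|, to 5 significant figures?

35.961

Tangency of A1 to both parallel lines with radius 12.0 puts S and N at M ± 12.0·n: S = (-10.087, 6.5005), N = (10.087, -6.5005). Equal radii place F and K the same way about Z: F = Z + 12.0·n = (8.2771, 34.996), K = Z − 12.0·n = (28.451, 21.995). Then |MK| = |K − M| = 35.961.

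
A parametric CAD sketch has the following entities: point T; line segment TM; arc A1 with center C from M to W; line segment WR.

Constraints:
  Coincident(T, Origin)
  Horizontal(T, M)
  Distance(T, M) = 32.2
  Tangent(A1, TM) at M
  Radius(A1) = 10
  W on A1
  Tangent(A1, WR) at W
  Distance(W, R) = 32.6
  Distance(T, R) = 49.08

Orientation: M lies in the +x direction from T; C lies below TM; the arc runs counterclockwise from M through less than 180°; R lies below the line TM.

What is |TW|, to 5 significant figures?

24.541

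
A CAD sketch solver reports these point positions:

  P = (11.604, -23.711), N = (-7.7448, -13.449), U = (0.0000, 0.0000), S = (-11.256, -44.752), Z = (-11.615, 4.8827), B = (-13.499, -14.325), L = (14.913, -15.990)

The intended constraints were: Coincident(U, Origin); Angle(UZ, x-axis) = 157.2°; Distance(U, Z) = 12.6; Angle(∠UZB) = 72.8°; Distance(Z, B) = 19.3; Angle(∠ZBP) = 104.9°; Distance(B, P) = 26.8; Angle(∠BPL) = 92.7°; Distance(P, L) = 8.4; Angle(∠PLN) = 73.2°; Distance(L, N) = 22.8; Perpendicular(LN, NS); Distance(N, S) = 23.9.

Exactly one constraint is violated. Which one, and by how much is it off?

Distance(N, S) = 23.9 — off by 7.60.

U = (0.00, 0.00) ✓; UZ at 157.2° ✓; |UZ| = 12.60 ✓; ∠UZB = 72.80° ✓; |ZB| = 19.30 ✓; ∠ZBP = 104.9° ✓; |BP| = 26.80 ✓; ∠BPL = 92.70° ✓; |PL| = 8.400 ✓; ∠PLN = 73.20° ✓; |LN| = 22.80 ✓; ∠(LN, NS) = 90.00° ✓; |NS| = 31.50 ✗.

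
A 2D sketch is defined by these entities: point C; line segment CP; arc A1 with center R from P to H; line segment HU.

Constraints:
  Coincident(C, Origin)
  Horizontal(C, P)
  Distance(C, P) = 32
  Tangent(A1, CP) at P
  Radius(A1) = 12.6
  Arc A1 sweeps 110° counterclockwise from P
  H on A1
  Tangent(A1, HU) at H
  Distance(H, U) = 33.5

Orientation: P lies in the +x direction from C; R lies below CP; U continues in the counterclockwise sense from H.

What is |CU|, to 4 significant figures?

57.80

C is at the origin; C and P share the same y with |CP| = 32.0 and P on the +x side, so P = (32.00, 0.000). The tangent condition forces RP to be normal to CP, so R = P + (0, -12.6) = (32.00, -12.60). On A1, P sits at bearing 90° from R; a 110° counterclockwise sweep puts H at bearing 200°, so H = R + 12.6·(cos 200°, sin 200°) = (20.16, -16.91). The tangent condition forces RH to be normal to HU, so HU runs along (−sin 200°, cos 200°); with |HU| = 33.5, U = (31.62, -48.39). Then |CU| = |U − C| = 57.80.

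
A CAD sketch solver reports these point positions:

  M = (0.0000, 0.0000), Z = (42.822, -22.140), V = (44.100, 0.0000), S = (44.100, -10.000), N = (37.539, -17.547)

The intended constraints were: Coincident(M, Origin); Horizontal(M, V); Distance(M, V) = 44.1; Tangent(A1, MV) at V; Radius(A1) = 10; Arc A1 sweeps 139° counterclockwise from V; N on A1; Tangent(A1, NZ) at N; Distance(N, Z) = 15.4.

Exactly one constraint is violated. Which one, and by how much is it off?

Distance(N, Z) = 15.4 — off by 8.40.

M = (0.00, 0.00) ✓; M.y = 0.00, V.y = 0.00 ✓; |MV| = 44.10 ✓; ∠(SV, VM) = 90.00° ✓; |SV| = 10.00 ✓; bearing(S→N) − bearing(S→V) = 139.0° ✓; |SN| = 10.00 ✓; ∠(SN, NZ) = 90.00° ✓; |NZ| = 7.000 ✗.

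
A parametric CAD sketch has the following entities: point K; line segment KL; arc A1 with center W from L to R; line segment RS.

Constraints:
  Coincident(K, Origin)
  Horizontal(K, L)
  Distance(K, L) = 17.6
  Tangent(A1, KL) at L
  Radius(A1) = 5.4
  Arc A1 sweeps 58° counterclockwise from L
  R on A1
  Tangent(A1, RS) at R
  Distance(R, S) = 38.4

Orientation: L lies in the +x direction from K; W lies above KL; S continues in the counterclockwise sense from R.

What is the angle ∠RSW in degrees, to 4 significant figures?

8.005°

K is at the origin; K and L share the same y with |KL| = 17.6 and L on the +x side, so L = (17.60, 0.000). Tangency of A1 to KL means the radius WL is perpendicular to KL, so W = L + (0, 5.4) = (17.60, 5.400). On A1, L sits at bearing -90° from W; a 58° counterclockwise sweep puts R at bearing -32°, so R = W + 5.4·(cos -32°, sin -32°) = (22.18, 2.538). Tangency of A1 to RS means the radius WR is perpendicular to RS, so RS runs along (−sin -32°, cos -32°); with |RS| = 38.4, S = (42.53, 35.10). Then cos ∠RSW = SR·SW / (|SR||SW|), giving 8.005°.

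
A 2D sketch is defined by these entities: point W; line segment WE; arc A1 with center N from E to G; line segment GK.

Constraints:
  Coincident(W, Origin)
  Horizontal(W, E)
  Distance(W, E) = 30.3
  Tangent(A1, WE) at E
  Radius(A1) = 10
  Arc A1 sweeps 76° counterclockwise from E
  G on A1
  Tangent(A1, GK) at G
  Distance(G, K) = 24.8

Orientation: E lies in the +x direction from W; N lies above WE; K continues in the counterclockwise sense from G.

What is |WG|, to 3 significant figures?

40.7

W is at the origin; W and E share the same y with |WE| = 30.3 and E on the +x side, so E = (30.3, 0.00). The tangent condition forces NE to be normal to WE, so N = E + (0, 10) = (30.3, 10.0). On A1, E sits at bearing -90° from N; a 76° counterclockwise sweep puts G at bearing -14°, so G = N + 10.0·(cos -14°, sin -14°) = (40.0, 7.58). Then |WG| = |G − W| = 40.7.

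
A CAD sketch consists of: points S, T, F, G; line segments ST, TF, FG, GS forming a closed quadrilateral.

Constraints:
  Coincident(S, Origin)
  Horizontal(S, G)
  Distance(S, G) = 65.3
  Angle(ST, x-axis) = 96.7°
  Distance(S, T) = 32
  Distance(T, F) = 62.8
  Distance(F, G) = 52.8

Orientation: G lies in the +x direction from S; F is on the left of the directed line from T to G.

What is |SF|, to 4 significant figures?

76.19

Checks: |TF| = 62.80 ✓; |FG| = 52.80 ✓.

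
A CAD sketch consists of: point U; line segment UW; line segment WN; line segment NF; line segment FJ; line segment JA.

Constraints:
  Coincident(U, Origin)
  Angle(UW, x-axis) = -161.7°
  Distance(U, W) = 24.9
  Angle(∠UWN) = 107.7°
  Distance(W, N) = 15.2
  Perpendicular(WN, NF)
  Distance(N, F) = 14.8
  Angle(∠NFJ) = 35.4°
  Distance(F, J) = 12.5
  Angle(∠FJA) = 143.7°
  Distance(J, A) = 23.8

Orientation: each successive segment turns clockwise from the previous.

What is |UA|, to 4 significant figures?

45.76

U is at the origin; UW runs at -161.7° with length 24.9, so W = (-23.64, -7.818). ∠UWN = 107.7° gives WN at 126.0° from the x-axis; with |WN| = 15.2, N = (-32.58, 4.479). WN is perpendicular to NF, so NF runs at 36.00°; with |NF| = 14.8, F = (-20.60, 13.18). ∠NFJ = 35.4° gives FJ at -108.6° from the x-axis; with |FJ| = 12.5, J = (-24.59, 1.331). ∠FJA = 143.7° gives JA at -144.9° from the x-axis; with |JA| = 23.8, A = (-44.06, -12.35). Then |UA| = |A − U| = 45.76.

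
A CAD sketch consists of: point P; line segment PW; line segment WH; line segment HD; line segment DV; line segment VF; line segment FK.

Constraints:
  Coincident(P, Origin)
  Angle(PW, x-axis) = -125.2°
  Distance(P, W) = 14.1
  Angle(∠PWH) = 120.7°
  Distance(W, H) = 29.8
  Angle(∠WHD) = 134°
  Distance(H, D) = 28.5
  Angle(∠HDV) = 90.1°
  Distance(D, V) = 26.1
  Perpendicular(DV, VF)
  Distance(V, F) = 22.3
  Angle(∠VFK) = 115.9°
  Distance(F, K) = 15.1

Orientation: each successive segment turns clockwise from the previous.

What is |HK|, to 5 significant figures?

12.573

DV is perpendicular to VF, so VF runs at -50.400°; with |VF| = 22.3, F = (-21.639, 12.262). ∠VFK = 115.9° gives FK at -114.50° from the x-axis; with |FK| = 15.1, K = (-27.901, -1.4785). Then |HK| = |K − H| = 12.573.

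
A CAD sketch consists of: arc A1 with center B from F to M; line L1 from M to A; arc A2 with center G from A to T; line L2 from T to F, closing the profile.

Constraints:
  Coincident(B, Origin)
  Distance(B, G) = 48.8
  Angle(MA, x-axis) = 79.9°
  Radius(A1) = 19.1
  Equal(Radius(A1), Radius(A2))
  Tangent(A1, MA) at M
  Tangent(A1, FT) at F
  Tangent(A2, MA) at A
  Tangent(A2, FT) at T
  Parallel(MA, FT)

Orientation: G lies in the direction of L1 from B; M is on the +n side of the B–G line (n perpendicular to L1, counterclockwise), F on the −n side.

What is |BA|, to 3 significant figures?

52.4

The slot axis is L1's direction at 79.9°, so u = (cos 79.9°, sin 79.9°) = (0.175, 0.985) and n = (−sin 79.9°, cos 79.9°) = (-0.985, 0.175). B is at the origin and G lies 48.8 along u from B, so G = 48.8·u = (8.56, 48.0). Tangency of A1 to both parallel lines with radius 19.1 puts M and F at B ± 19.1·n: M = (-18.8, 3.35), F = (18.8, -3.35). Equal radii place A and T the same way about G: A = G + 19.1·n = (-10.2, 51.4), T = G − 19.1·n = (27.4, 44.7). Then |BA| = |A − B| = 52.4.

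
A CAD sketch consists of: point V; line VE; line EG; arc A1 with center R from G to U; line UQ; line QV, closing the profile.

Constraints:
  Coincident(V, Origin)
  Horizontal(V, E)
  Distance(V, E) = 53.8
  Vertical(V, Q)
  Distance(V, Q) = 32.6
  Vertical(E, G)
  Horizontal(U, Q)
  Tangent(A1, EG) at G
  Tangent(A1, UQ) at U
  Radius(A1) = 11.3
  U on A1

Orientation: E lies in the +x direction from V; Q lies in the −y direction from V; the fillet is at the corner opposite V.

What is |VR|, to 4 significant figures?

47.54

V and Q share the same x with |VQ| = 32.6 and Q on the −y side, so Q = (0.000, -32.60). The virtual corner opposite V is at (53.80, -32.60). The tangent condition forces RG to be normal to EG and A1 meets UQ tangentially, so RU is at right angles to UQ, with radius 11.3, so the center R sits 11.3 in from both sides at R = (42.50, -21.30). Then |VR| = |R − V| = 47.54.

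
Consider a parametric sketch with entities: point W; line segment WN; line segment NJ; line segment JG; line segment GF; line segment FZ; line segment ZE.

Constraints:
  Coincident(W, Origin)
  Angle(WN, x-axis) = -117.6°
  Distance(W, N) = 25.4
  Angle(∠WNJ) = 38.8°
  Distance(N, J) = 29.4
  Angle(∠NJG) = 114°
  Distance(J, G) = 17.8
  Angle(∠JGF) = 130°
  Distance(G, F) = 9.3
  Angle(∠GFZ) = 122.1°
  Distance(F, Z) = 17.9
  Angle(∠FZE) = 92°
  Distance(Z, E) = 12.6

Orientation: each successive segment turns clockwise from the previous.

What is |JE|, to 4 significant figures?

21.60

W is at the origin; WN runs at -117.6° with length 25.4, so N = (-11.77, -22.51). ∠WNJ = 38.8° gives NJ at 101.2° from the x-axis; with |NJ| = 29.4, J = (-17.48, 6.331). ∠NJG = 114.0° gives JG at 35.20° from the x-axis; with |JG| = 17.8, G = (-2.933, 16.59). ∠JGF = 130.0° gives GF at -14.80° from the x-axis; with |GF| = 9.3, F = (6.058, 14.22). ∠GFZ = 122.1° gives FZ at -72.70° from the x-axis; with |FZ| = 17.9, Z = (11.38, -2.875). ∠FZE = 92.0° gives ZE at -160.7° from the x-axis; with |ZE| = 12.6, E = (-0.5105, -7.039). Then |JE| = |E − J| = 21.60.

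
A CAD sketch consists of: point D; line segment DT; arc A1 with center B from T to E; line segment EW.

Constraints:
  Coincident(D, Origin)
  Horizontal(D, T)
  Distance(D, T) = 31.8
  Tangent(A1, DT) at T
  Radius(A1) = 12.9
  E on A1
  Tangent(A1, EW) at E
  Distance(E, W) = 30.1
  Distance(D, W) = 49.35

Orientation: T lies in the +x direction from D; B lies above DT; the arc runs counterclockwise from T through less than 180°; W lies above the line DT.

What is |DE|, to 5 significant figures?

46.732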